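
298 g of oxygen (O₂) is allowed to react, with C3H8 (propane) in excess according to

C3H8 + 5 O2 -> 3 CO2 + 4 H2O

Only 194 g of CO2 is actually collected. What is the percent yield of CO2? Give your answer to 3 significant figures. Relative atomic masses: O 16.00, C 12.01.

M(O2) = 2(16.00) = 32.00 g/mol.
M(CO2) = 12.01 + 2(16.00) = 44.01 g/mol.
n(O2) = 298.0 g / 32.00 g/mol = 9.312 mol.
From the equation the O2:CO2 mole ratio is 5:3, so n(CO2) = 9.312 × 3/5 = 5.588 mol.
Mass of CO2 = 5.588 mol × 44.01 g/mol = 245.9 g.
This is the theoretical yield. Percent yield = 194 g / 245.9 g × 100% = 78.89%.

78.9 %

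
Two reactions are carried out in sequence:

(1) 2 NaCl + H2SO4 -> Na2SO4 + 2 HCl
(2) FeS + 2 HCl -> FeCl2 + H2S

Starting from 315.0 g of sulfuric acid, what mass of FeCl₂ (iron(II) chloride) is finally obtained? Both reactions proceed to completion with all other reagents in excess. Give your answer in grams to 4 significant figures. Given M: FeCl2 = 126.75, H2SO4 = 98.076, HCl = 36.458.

n(H2SO4) = 315.00 / 98.076 = 3.2118 mol.
Step 1 gives a 1:2 ratio of H2SO4 to HCl, so n(HCl) = 6.4236 mol.
In step 2 the HCl:FeCl2 ratio is 2:1, so n(FeCl2) = 3.2118 mol.
Mass of FeCl2 = 3.2118 × 126.75 = 407.10 g.

407.1 g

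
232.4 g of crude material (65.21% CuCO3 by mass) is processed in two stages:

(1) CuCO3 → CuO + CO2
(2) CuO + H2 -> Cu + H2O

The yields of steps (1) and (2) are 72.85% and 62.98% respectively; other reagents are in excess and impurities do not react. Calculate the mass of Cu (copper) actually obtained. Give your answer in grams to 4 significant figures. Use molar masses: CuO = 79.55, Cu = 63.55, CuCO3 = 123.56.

Pure CuCO3 = 232.4 × 0.6521 = 151.55 g.
n(CuCO3) = 151.55 / 123.56 = 1.2265 mol.
Step 1 (CuCO3:CuO = 1:1): theoretical n(CuO) = 1.2265 mol; at 72.85% yield, n(CuO) = 0.89352 mol.
Step 2 (CuO:Cu = 1:1): theoretical n(Cu) = 0.89352 mol, so theoretical mass = 0.89352 × 63.55 = 56.783 g.
At 62.98% yield, actual mass of Cu = 56.783 × 0.6298 = 35.762 g.

35.76 g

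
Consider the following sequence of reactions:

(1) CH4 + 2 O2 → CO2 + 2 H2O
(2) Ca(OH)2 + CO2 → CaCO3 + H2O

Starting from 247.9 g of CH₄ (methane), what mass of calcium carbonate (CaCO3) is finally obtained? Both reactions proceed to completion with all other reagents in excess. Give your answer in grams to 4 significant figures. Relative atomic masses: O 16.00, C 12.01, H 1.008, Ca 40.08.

M(CH4) = 12.01 + 4(1.008) = 16.042 g/mol.
M(CaCO3) = 40.08 + 12.01 + 3(16.00) = 100.09 g/mol.
n(CH4) = 247.90 / 16.042 = 15.453 mol.
Step 1 gives a 1:1 ratio of CH4 to CO2, so n(CO2) = 15.453 mol.
In step 2 the CO2:CaCO3 ratio is 1:1, so n(CaCO3) = 15.453 mol.
Mass of CaCO3 = 15.453 × 100.09 = 1546.7 g.

1547 g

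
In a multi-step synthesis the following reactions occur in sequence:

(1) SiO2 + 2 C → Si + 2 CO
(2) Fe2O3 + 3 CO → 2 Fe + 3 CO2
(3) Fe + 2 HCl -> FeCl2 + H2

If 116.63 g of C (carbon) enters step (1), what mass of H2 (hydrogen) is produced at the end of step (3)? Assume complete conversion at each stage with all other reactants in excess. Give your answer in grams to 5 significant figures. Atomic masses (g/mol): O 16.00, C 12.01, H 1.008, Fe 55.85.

M(C) = 12.01 g/mol.
M(H2) = 2(1.008) = 2.016 g/mol.
n(C) = 116.63 / 12.01 = 9.71107 mol.
Reaction (1): C→CO ratio 2:2 ⇒ n(CO) = 9.71107 mol.
Reaction (2): CO→Fe ratio 3:2 ⇒ n(Fe) = 6.47405 mol.
Reaction (3): Fe→H2 ratio 1:1 ⇒ n(H2) = 6.47405 mol.
Mass of H2 = 6.47405 × 2.016 = 13.0517 g.

13.052 g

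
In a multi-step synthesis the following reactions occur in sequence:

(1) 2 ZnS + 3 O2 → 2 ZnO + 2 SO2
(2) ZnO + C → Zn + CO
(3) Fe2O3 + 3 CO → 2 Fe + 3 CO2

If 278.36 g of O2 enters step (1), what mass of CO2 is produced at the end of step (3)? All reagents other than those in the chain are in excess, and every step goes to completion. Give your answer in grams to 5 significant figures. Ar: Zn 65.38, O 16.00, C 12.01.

M(O2) = 2(16.00) = 32.00 g/mol.
M(CO2) = 12.01 + 2(16.00) = 44.01 g/mol.
n(O2) = 278.36 / 32.00 = 8.69875 mol.
Reaction (1): O2→ZnO ratio 3:2 ⇒ n(ZnO) = 5.79917 mol.
Reaction (2): ZnO→CO ratio 1:1 ⇒ n(CO) = 5.79917 mol.
Reaction (3): CO→CO2 ratio 3:3 ⇒ n(CO2) = 5.79917 mol.
Mass of CO2 = 5.79917 × 44.01 = 255.221 g.

255.22 g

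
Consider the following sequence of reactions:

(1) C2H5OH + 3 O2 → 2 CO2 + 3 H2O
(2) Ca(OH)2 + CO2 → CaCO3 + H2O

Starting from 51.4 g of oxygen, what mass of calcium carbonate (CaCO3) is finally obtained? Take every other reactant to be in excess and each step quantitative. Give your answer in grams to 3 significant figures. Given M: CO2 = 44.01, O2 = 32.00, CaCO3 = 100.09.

107 g

n(O2) = 51.40 / 32.00 = 1.606 mol.
Step 1 gives a 3:2 ratio of O2 to CO2, so n(CO2) = 1.071 mol.
In step 2 the CO2:CaCO3 ratio is 1:1, so n(CaCO3) = 1.071 mol.
Mass of CaCO3 = 1.071 × 100.09 = 107.2 g.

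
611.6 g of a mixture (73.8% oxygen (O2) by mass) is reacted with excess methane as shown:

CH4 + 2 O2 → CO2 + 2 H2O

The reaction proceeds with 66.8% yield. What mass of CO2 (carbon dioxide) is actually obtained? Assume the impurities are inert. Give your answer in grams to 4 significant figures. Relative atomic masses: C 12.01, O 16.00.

207.3 g

Pure O2 available = 611.6 g × 0.738 = 451.36 g.
M(O2) = 2(16.00) = 32.00 g/mol.
M(CO2) = 12.01 + 2(16.00) = 44.01 g/mol.
n(O2) = 451.36 g / 32.00 g/mol = 14.105 mol.
From the equation the O2:CO2 mole ratio is 2:1, so n(CO2) = 14.105 × 1/2 = 7.0525 mol.
Mass of CO2 = 7.0525 mol × 44.01 g/mol = 310.38 g.
Actual mass collected = 310.38 g × 0.668 = 207.33 g.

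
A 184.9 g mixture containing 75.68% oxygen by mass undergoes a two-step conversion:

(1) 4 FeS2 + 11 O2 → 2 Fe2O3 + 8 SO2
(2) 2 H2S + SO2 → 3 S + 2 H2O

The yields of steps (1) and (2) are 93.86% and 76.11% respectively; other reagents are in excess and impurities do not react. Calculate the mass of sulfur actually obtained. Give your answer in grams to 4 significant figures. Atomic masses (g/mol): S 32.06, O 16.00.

218.5 g

Pure O2 = 184.9 × 0.7568 = 139.93 g.
M(O2) = 2(16.00) = 32.00 g/mol.
M(S) = 32.06 g/mol.
n(O2) = 139.93 / 32.00 = 4.3729 mol.
Step 1 (O2:SO2 = 11:8): theoretical n(SO2) = 3.1803 mol; at 93.86% yield, n(SO2) = 2.9850 mol.
Step 2 (SO2:S = 1:3): theoretical n(S) = 8.9550 mol, so theoretical mass = 8.9550 × 32.06 = 287.10 g.
At 76.11% yield, actual mass of S = 287.10 × 0.7611 = 218.51 g.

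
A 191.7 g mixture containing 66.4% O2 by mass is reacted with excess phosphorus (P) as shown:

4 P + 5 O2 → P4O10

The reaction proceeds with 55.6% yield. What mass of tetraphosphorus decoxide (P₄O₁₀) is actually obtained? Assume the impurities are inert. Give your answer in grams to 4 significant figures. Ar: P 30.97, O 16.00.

125.6 g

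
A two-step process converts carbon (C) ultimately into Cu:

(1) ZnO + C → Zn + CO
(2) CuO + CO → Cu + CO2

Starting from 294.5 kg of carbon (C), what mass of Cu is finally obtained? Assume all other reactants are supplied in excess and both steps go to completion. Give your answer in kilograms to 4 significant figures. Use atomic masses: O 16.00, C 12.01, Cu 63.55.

1558 kg

M(C) = 12.01 g/mol.
M(Cu) = 63.55 g/mol.
294.5 kg = 294500 g.
n(C) = 294500 / 12.01 = 24521 mol.
Step 1 gives a 1:1 ratio of C to CO, so n(CO) = 24521 mol.
In step 2 the CO:Cu ratio is 1:1, so n(Cu) = 24521 mol.
Mass of Cu = 24521 × 63.55 = 1.5583 × 10^6 g = 1558 kg.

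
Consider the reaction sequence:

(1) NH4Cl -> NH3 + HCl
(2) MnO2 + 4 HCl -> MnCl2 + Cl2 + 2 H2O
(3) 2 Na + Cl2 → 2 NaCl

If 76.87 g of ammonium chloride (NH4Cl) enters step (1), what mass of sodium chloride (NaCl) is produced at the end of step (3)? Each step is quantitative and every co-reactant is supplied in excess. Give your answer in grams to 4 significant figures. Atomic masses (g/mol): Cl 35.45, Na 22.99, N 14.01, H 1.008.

41.99 g

M(NH4Cl) = 14.01 + 4(1.008) + 35.45 = 53.492 g/mol.
M(NaCl) = 22.99 + 35.45 = 58.44 g/mol.
n(NH4Cl) = 76.87 / 53.492 = 1.4370 mol.
Reaction (1): NH4Cl→HCl ratio 1:1 ⇒ n(HCl) = 1.4370 mol.
Reaction (2): HCl→Cl2 ratio 4:1 ⇒ n(Cl2) = 0.35926 mol.
Reaction (3): Cl2→NaCl ratio 1:2 ⇒ n(NaCl) = 0.71852 mol.
Mass of NaCl = 0.71852 × 58.44 = 41.990 g.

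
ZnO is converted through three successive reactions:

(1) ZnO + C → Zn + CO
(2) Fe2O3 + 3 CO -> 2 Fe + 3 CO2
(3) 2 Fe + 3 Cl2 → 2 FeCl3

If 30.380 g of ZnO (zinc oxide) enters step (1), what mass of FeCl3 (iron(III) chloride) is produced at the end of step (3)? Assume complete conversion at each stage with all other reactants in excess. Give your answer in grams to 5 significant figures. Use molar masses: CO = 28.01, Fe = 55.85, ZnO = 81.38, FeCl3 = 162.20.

40.367 g

n(ZnO) = 30.380 / 81.38 = 0.373310 mol.
Reaction (1): ZnO→CO ratio 1:1 ⇒ n(CO) = 0.373310 mol.
Reaction (2): CO→Fe ratio 3:2 ⇒ n(Fe) = 0.248874 mol.
Reaction (3): Fe→FeCl3 ratio 2:2 ⇒ n(FeCl3) = 0.248874 mol.
Mass of FeCl3 = 0.248874 × 162.20 = 40.3673 g.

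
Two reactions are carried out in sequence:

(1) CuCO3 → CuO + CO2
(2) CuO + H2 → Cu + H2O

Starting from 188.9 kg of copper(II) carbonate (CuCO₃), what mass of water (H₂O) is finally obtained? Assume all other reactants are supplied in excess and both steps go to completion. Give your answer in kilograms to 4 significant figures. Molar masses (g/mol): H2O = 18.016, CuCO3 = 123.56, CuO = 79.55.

188.9 kg = 188900 g.
n(CuCO3) = 188900 / 123.56 = 1528.8 mol.
Step 1 gives a 1:1 ratio of CuCO3 to CuO, so n(CuO) = 1528.8 mol.
In step 2 the CuO:H2O ratio is 1:1, so n(H2O) = 1528.8 mol.
Mass of H2O = 1528.8 × 18.016 = 27543 g = 27.54 kg.

27.54 kg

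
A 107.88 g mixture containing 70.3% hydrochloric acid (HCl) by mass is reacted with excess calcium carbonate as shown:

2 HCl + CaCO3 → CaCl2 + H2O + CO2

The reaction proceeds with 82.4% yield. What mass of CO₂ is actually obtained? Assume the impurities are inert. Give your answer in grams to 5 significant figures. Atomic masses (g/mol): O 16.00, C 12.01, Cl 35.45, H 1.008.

37.718 g

Pure HCl available = 107.88 g × 0.703 = 75.8396 g.
M(HCl) = 1.008 + 35.45 = 36.458 g/mol.
M(CO2) = 12.01 + 2(16.00) = 44.01 g/mol.
n(HCl) = 75.8396 g / 36.458 g/mol = 2.08019 mol.
From the equation the HCl:CO2 mole ratio is 2:1, so n(CO2) = 2.08019 × 1/2 = 1.04010 mol.
Mass of CO2 = 1.04010 mol × 44.01 g/mol = 45.7746 g.
Actual mass collected = 45.7746 g × 0.824 = 37.7183 g.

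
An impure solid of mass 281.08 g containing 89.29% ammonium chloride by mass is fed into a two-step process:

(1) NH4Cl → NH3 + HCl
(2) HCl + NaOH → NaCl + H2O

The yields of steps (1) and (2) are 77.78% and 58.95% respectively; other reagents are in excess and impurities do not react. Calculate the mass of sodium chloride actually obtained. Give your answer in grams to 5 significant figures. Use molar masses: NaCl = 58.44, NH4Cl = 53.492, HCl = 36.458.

Pure NH4Cl = 281.08 × 0.8929 = 250.976 g.
n(NH4Cl) = 250.976 / 53.492 = 4.69185 mol.
Step 1 (NH4Cl:HCl = 1:1): theoretical n(HCl) = 4.69185 mol; at 77.78% yield, n(HCl) = 3.64932 mol.
Step 2 (HCl:NaCl = 1:1): theoretical n(NaCl) = 3.64932 mol, so theoretical mass = 3.64932 × 58.44 = 213.266 g.
At 58.95% yield, actual mass of NaCl = 213.266 × 0.5895 = 125.720 g.

125.72 g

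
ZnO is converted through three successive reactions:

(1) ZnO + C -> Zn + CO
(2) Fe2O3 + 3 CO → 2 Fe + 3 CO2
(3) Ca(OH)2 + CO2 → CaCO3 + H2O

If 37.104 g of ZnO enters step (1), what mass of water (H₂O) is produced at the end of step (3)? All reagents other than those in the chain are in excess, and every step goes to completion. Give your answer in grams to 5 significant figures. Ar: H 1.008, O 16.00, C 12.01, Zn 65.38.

8.2141 g

M(ZnO) = 65.38 + 16.00 = 81.38 g/mol.
M(H2O) = 2(1.008) + 16.00 = 18.016 g/mol.
n(ZnO) = 37.104 / 81.38 = 0.455935 mol.
Reaction (1): ZnO→CO ratio 1:1 ⇒ n(CO) = 0.455935 mol.
Reaction (2): CO→CO2 ratio 3:3 ⇒ n(CO2) = 0.455935 mol.
Reaction (3): CO2→H2O ratio 1:1 ⇒ n(H2O) = 0.455935 mol.
Mass of H2O = 0.455935 × 18.016 = 8.21413 g.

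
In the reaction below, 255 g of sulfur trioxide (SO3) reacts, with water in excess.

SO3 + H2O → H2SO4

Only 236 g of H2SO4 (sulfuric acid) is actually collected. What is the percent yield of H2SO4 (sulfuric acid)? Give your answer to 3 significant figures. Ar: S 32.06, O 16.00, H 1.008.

75.5 %

M(SO3) = 32.06 + 3(16.00) = 80.06 g/mol.
M(H2SO4) = 2(1.008) + 32.06 + 4(16.00) = 98.076 g/mol.
n(SO3) = 255.0 g / 80.06 g/mol = 3.185 mol.
From the equation the SO3:H2SO4 mole ratio is 1:1, so n(H2SO4) = 3.185 × 1/1 = 3.185 mol.
Mass of H2SO4 = 3.185 mol × 98.076 g/mol = 312.4 g.
This is the theoretical yield. Percent yield = 236 g / 312.4 g × 100% = 75.55%.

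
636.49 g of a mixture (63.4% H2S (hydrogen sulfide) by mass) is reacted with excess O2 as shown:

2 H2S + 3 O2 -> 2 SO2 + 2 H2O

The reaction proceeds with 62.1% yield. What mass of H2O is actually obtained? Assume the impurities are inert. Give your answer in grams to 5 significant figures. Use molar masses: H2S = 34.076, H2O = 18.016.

132.49 g

Pure H2S available = 636.49 g × 0.634 = 403.535 g.
n(H2S) = 403.535 g / 34.076 g/mol = 11.8422 mol.
From the equation the H2S:H2O mole ratio is 2:2, so n(H2O) = 11.8422 × 2/2 = 11.8422 mol.
Mass of H2O = 11.8422 mol × 18.016 g/mol = 213.349 g.
Actual mass collected = 213.349 g × 0.621 = 132.490 g.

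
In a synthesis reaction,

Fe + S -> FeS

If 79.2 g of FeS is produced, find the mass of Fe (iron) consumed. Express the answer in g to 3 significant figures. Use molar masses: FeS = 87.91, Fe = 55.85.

50.3 g

n(FeS) = 79.20 g / 87.91 g/mol = 0.9009 mol.
From the equation the FeS:Fe mole ratio is 1:1, so n(Fe) = 0.9009 × 1/1 = 0.9009 mol.
Mass of Fe = 0.9009 mol × 55.85 g/mol = 50.32 g.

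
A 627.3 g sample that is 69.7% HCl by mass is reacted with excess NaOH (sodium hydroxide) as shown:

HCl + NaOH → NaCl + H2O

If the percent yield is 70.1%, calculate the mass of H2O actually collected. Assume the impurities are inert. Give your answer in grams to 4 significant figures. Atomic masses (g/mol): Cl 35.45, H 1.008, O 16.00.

Pure HCl available = 627.3 g × 0.697 = 437.23 g.
M(HCl) = 1.008 + 35.45 = 36.458 g/mol.
M(H2O) = 2(1.008) + 16.00 = 18.016 g/mol.
n(HCl) = 437.23 g / 36.458 g/mol = 11.993 mol.
From the equation the HCl:H2O mole ratio is 1:1, so n(H2O) = 11.993 × 1/1 = 11.993 mol.
Mass of H2O = 11.993 mol × 18.016 g/mol = 216.06 g.
Actual mass collected = 216.06 g × 0.701 = 151.46 g.

151.5 g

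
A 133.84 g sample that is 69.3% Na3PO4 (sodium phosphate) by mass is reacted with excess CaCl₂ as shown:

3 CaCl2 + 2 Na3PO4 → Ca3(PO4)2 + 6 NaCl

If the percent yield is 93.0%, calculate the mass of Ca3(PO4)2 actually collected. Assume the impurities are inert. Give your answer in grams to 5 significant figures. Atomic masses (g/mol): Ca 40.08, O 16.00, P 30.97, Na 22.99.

81.602 g

Pure Na3PO4 available = 133.84 g × 0.693 = 92.7511 g.
M(Na3PO4) = 3(22.99) + 30.97 + 4(16.00) = 163.94 g/mol.
M(Ca3(PO4)2) = 3(40.08) + 2(30.97) + 8(16.00) = 310.18 g/mol.
n(Na3PO4) = 92.7511 g / 163.94 g/mol = 0.565763 mol.
From the equation the Na3PO4:Ca3(PO4)2 mole ratio is 2:1, so n(Ca3(PO4)2) = 0.565763 × 1/2 = 0.282881 mol.
Mass of Ca3(PO4)2 = 0.282881 mol × 310.18 g/mol = 87.7441 g.
Actual mass collected = 87.7441 g × 0.930 = 81.6020 g.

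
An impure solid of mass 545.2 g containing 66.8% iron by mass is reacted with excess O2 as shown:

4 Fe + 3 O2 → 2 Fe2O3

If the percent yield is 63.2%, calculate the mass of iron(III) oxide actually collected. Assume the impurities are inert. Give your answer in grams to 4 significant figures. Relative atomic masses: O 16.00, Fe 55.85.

329.1 g

Pure Fe available = 545.2 g × 0.668 = 364.19 g.
M(Fe) = 55.85 g/mol.
M(Fe2O3) = 2(55.85) + 3(16.00) = 159.70 g/mol.
n(Fe) = 364.19 g / 55.85 g/mol = 6.5209 mol.
From the equation the Fe:Fe2O3 mole ratio is 4:2, so n(Fe2O3) = 6.5209 × 2/4 = 3.2605 mol.
Mass of Fe2O3 = 3.2605 mol × 159.70 g/mol = 520.70 g.
Actual mass collected = 520.70 g × 0.632 = 329.08 g.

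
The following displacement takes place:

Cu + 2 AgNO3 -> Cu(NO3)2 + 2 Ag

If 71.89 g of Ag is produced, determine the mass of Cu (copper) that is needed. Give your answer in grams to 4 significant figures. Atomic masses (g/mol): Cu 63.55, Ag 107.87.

21.18 g

M(Ag) = 107.87 g/mol.
M(Cu) = 63.55 g/mol.
n(Ag) = 71.890 g / 107.87 g/mol = 0.66645 mol.
From the equation the Ag:Cu mole ratio is 2:1, so n(Cu) = 0.66645 × 1/2 = 0.33323 mol.
Mass of Cu = 0.33323 mol × 63.55 g/mol = 21.176 g.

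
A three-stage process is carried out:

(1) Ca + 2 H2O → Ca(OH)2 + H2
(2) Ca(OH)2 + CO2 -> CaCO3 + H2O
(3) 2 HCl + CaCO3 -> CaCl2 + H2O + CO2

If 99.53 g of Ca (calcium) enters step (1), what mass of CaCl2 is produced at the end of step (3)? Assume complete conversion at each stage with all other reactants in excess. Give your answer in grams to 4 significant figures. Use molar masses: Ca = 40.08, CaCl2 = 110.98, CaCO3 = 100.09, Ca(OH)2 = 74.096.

n(Ca) = 99.53 / 40.08 = 2.4833 mol.
Reaction (1): Ca→Ca(OH)2 ratio 1:1 ⇒ n(Ca(OH)2) = 2.4833 mol.
Reaction (2): Ca(OH)2→CaCO3 ratio 1:1 ⇒ n(CaCO3) = 2.4833 mol.
Reaction (3): CaCO3→CaCl2 ratio 1:1 ⇒ n(CaCl2) = 2.4833 mol.
Mass of CaCl2 = 2.4833 × 110.98 = 275.59 g.

275.6 g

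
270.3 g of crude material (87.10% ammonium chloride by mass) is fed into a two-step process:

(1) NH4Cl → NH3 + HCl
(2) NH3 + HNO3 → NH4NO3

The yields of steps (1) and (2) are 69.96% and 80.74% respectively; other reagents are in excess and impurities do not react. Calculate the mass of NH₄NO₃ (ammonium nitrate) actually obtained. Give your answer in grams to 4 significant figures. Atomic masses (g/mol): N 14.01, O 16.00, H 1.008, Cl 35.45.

199.0 g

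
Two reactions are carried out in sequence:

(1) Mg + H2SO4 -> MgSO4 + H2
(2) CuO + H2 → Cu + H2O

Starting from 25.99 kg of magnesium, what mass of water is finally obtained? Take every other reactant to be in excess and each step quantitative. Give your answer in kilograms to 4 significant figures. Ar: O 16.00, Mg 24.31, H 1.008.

19.26 kg

M(Mg) = 24.31 g/mol.
M(H2O) = 2(1.008) + 16.00 = 18.016 g/mol.
25.99 kg = 25990 g.
n(Mg) = 25990 / 24.31 = 1069.1 mol.
Step 1 gives a 1:1 ratio of Mg to H2, so n(H2) = 1069.1 mol.
In step 2 the H2:H2O ratio is 1:1, so n(H2O) = 1069.1 mol.
Mass of H2O = 1069.1 × 18.016 = 19261 g = 19.26 kg.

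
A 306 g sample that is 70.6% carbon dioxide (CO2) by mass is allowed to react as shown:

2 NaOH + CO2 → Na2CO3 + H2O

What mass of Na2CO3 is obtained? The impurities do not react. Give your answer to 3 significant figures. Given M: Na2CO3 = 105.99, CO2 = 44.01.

520 g

Mass of pure CO2 = 306 g × 0.706 = 216.0 g.
n(CO2) = 216.0 g / 44.01 g/mol = 4.909 mol.
From the equation the CO2:Na2CO3 mole ratio is 1:1, so n(Na2CO3) = 4.909 × 1/1 = 4.909 mol.
Mass of Na2CO3 = 4.909 mol × 105.99 g/mol = 520.3 g.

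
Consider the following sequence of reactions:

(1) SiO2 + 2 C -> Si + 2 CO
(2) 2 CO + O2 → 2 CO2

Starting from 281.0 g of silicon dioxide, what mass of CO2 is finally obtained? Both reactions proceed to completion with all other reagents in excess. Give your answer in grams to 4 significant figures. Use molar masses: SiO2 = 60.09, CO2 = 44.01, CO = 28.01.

n(SiO2) = 281.00 / 60.09 = 4.6763 mol.
Step 1 gives a 1:2 ratio of SiO2 to CO, so n(CO) = 9.3526 mol.
In step 2 the CO:CO2 ratio is 2:2, so n(CO2) = 9.3526 mol.
Mass of CO2 = 9.3526 × 44.01 = 411.61 g.

411.6 g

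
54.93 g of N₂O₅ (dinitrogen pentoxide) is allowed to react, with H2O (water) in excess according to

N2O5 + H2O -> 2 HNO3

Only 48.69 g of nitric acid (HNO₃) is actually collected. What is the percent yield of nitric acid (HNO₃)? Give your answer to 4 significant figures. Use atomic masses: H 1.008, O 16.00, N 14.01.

75.97 %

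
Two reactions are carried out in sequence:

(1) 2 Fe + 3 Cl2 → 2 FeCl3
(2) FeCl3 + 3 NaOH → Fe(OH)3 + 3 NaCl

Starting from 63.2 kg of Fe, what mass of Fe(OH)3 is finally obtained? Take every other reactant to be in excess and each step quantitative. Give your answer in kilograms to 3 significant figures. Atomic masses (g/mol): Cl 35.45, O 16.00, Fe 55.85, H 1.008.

M(Fe) = 55.85 g/mol.
M(Fe(OH)3) = 55.85 + 3(16.00) + 3(1.008) = 106.874 g/mol.
63.2 kg = 63200 g.
n(Fe) = 63200 / 55.85 = 1132 mol.
Step 1 gives a 2:2 ratio of Fe to FeCl3, so n(FeCl3) = 1132 mol.
In step 2 the FeCl3:Fe(OH)3 ratio is 1:1, so n(Fe(OH)3) = 1132 mol.
Mass of Fe(OH)3 = 1132 × 106.874 = 120900 g = 121 kg.

121 kg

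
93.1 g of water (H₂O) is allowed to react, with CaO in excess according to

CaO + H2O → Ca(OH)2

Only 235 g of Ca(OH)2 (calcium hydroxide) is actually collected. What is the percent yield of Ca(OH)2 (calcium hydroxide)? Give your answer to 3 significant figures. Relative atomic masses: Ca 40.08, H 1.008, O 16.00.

M(H2O) = 2(1.008) + 16.00 = 18.016 g/mol.
M(Ca(OH)2) = 40.08 + 2(16.00) + 2(1.008) = 74.096 g/mol.
n(H2O) = 93.10 g / 18.016 g/mol = 5.168 mol.
From the equation the H2O:Ca(OH)2 mole ratio is 1:1, so n(Ca(OH)2) = 5.168 × 1/1 = 5.168 mol.
Mass of Ca(OH)2 = 5.168 mol × 74.096 g/mol = 382.9 g.
This is the theoretical yield. Percent yield = 235 g / 382.9 g × 100% = 61.37%.

61.4 %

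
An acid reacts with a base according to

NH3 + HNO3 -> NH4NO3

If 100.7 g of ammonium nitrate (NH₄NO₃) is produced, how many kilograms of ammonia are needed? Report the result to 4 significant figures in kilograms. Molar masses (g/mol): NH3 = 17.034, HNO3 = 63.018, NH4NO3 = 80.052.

n(NH4NO3) = 100.70 g / 80.052 g/mol = 1.2579 mol.
From the equation the NH4NO3:NH3 mole ratio is 1:1, so n(NH3) = 1.2579 × 1/1 = 1.2579 mol.
Mass of NH3 = 1.2579 mol × 17.034 g/mol = 21.428 g.
Converting to kg: 21.428 g = 0.02143 kg.

0.02143 kg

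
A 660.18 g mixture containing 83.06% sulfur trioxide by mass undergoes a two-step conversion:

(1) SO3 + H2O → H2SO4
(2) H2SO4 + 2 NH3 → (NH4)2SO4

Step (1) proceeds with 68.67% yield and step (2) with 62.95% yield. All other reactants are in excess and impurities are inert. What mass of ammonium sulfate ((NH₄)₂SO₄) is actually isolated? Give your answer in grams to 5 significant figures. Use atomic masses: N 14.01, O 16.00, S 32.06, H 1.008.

Pure SO3 = 660.18 × 0.8306 = 548.346 g.
M(SO3) = 32.06 + 3(16.00) = 80.06 g/mol.
M((NH4)2SO4) = 2(14.01) + 8(1.008) + 32.06 + 4(16.00) = 132.144 g/mol.
n(SO3) = 548.346 / 80.06 = 6.84918 mol.
Step 1 (SO3:H2SO4 = 1:1): theoretical n(H2SO4) = 6.84918 mol; at 68.67% yield, n(H2SO4) = 4.70333 mol.
Step 2 (H2SO4:(NH4)2SO4 = 1:1): theoretical n((NH4)2SO4) = 4.70333 mol, so theoretical mass = 4.70333 × 132.144 = 621.517 g.
At 62.95% yield, actual mass of (NH4)2SO4 = 621.517 × 0.6295 = 391.245 g.

391.25 g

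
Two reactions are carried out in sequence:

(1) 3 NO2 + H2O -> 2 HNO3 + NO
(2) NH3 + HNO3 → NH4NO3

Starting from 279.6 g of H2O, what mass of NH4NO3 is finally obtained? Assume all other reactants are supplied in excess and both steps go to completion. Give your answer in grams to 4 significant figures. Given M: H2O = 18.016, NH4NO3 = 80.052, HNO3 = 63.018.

n(H2O) = 279.60 / 18.016 = 15.520 mol.
Step 1 gives a 1:2 ratio of H2O to HNO3, so n(HNO3) = 31.039 mol.
In step 2 the HNO3:NH4NO3 ratio is 1:1, so n(NH4NO3) = 31.039 mol.
Mass of NH4NO3 = 31.039 × 80.052 = 2484.7 g.

2485 g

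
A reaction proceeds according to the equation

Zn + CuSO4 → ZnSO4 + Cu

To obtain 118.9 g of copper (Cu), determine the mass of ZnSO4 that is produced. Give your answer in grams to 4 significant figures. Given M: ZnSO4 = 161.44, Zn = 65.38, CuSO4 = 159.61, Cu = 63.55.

302.0 g

n(Cu) = 118.90 g / 63.55 g/mol = 1.8710 mol.
From the equation the Cu:ZnSO4 mole ratio is 1:1, so n(ZnSO4) = 1.8710 × 1/1 = 1.8710 mol.
Mass of ZnSO4 = 1.8710 mol × 161.44 g/mol = 302.05 g.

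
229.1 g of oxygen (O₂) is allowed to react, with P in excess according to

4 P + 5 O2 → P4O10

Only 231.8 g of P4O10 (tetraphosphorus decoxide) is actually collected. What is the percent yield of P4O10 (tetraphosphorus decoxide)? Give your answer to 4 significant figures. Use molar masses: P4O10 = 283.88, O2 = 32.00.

57.03 %

n(O2) = 229.10 g / 32.00 g/mol = 7.1594 mol.
From the equation the O2:P4O10 mole ratio is 5:1, so n(P4O10) = 7.1594 × 1/5 = 1.4319 mol.
Mass of P4O10 = 1.4319 mol × 283.88 g/mol = 406.48 g.
This is the theoretical yield. Percent yield = 231.8 g / 406.48 g × 100% = 57.026%.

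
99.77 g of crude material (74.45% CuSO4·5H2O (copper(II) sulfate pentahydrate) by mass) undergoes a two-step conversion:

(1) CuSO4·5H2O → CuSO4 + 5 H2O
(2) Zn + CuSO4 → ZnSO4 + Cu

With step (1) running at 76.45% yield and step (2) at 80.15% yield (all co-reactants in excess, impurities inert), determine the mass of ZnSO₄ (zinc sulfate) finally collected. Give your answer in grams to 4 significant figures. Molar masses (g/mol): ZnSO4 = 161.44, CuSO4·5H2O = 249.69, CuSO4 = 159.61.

Pure CuSO4·5H2O = 99.77 × 0.7445 = 74.279 g.
n(CuSO4·5H2O) = 74.279 / 249.69 = 0.29748 mol.
Step 1 (CuSO4·5H2O:CuSO4 = 1:1): theoretical n(CuSO4) = 0.29748 mol; at 76.45% yield, n(CuSO4) = 0.22743 mol.
Step 2 (CuSO4:ZnSO4 = 1:1): theoretical n(ZnSO4) = 0.22743 mol, so theoretical mass = 0.22743 × 161.44 = 36.716 g.
At 80.15% yield, actual mass of ZnSO4 = 36.716 × 0.8015 = 29.428 g.

29.43 g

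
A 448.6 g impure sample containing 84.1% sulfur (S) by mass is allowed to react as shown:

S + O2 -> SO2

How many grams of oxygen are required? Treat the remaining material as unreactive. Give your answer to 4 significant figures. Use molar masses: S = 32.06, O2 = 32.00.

Mass of pure S = 448.6 g × 0.841 = 377.27 g.
n(S) = 377.27 g / 32.06 g/mol = 11.768 mol.
From the equation the S:O2 mole ratio is 1:1, so n(O2) = 11.768 × 1/1 = 11.768 mol.
Mass of O2 = 11.768 mol × 32.00 g/mol = 376.57 g.

376.6 g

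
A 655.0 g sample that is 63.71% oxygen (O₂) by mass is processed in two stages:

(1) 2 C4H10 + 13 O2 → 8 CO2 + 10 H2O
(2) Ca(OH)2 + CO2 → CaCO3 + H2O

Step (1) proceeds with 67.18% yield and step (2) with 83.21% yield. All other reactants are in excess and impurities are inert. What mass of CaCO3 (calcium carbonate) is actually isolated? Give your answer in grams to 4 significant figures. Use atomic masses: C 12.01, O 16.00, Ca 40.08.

449.0 g

Pure O2 = 655.0 × 0.6371 = 417.30 g.
M(O2) = 2(16.00) = 32.00 g/mol.
M(CaCO3) = 40.08 + 12.01 + 3(16.00) = 100.09 g/mol.
n(O2) = 417.30 / 32.00 = 13.041 mol.
Step 1 (O2:CO2 = 13:8): theoretical n(CO2) = 8.0250 mol; at 67.18% yield, n(CO2) = 5.3912 mol.
Step 2 (CO2:CaCO3 = 1:1): theoretical n(CaCO3) = 5.3912 mol, so theoretical mass = 5.3912 × 100.09 = 539.61 g.
At 83.21% yield, actual mass of CaCO3 = 539.61 × 0.8321 = 449.01 g.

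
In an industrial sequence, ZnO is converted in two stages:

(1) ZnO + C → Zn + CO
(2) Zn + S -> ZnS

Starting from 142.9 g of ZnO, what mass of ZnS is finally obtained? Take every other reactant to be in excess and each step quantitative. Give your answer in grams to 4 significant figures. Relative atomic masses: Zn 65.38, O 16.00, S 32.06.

M(ZnO) = 65.38 + 16.00 = 81.38 g/mol.
M(ZnS) = 65.38 + 32.06 = 97.44 g/mol.
n(ZnO) = 142.90 / 81.38 = 1.7560 mol.
Step 1 gives a 1:1 ratio of ZnO to Zn, so n(Zn) = 1.7560 mol.
In step 2 the Zn:ZnS ratio is 1:1, so n(ZnS) = 1.7560 mol.
Mass of ZnS = 1.7560 × 97.44 = 171.10 g.

171.1 g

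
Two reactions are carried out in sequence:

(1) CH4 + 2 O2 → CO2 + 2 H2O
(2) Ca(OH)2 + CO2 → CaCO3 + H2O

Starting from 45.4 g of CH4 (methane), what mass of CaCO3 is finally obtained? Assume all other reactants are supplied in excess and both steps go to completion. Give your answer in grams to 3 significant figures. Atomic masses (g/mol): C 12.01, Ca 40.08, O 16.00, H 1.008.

283 g

M(CH4) = 12.01 + 4(1.008) = 16.042 g/mol.
M(CaCO3) = 40.08 + 12.01 + 3(16.00) = 100.09 g/mol.
n(CH4) = 45.40 / 16.042 = 2.830 mol.
Step 1 gives a 1:1 ratio of CH4 to CO2, so n(CO2) = 2.830 mol.
In step 2 the CO2:CaCO3 ratio is 1:1, so n(CaCO3) = 2.830 mol.
Mass of CaCO3 = 2.830 × 100.09 = 283.3 g.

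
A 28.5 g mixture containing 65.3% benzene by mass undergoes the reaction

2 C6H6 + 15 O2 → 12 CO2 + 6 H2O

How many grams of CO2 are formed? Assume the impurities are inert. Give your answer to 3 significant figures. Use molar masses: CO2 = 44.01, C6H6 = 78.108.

Mass of pure C6H6 = 28.5 g × 0.653 = 18.61 g.
n(C6H6) = 18.61 g / 78.108 g/mol = 0.2383 mol.
From the equation the C6H6:CO2 mole ratio is 2:12, so n(CO2) = 0.2383 × 12/2 = 1.430 mol.
Mass of CO2 = 1.430 mol × 44.01 g/mol = 62.92 g.

62.9 g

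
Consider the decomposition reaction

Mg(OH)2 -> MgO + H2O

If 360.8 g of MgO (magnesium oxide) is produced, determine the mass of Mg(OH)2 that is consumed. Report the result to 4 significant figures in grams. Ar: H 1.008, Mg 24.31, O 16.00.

M(MgO) = 24.31 + 16.00 = 40.31 g/mol.
M(Mg(OH)2) = 24.31 + 2(16.00) + 2(1.008) = 58.326 g/mol.
n(MgO) = 360.80 g / 40.31 g/mol = 8.9506 mol.
From the equation the MgO:Mg(OH)2 mole ratio is 1:1, so n(Mg(OH)2) = 8.9506 × 1/1 = 8.9506 mol.
Mass of Mg(OH)2 = 8.9506 mol × 58.326 g/mol = 522.05 g.

522.1 g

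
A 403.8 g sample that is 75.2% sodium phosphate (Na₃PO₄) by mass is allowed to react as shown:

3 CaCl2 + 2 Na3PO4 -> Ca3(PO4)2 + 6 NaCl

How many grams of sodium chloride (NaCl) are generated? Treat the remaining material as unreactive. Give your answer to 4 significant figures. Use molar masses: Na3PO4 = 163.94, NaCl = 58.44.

324.7 g

Mass of pure Na3PO4 = 403.8 g × 0.752 = 303.66 g.
n(Na3PO4) = 303.66 g / 163.94 g/mol = 1.8522 mol.
From the equation the Na3PO4:NaCl mole ratio is 2:6, so n(NaCl) = 1.8522 × 6/2 = 5.5567 mol.
Mass of NaCl = 5.5567 mol × 58.44 g/mol = 324.74 g.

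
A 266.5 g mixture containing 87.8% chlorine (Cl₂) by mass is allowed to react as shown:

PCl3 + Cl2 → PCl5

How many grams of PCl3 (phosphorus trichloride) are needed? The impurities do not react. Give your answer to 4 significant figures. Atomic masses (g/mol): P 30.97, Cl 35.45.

Mass of pure Cl2 = 266.5 g × 0.878 = 233.99 g.
M(Cl2) = 2(35.45) = 70.90 g/mol.
M(PCl3) = 30.97 + 3(35.45) = 137.32 g/mol.
n(Cl2) = 233.99 g / 70.90 g/mol = 3.3002 mol.
From the equation the Cl2:PCl3 mole ratio is 1:1, so n(PCl3) = 3.3002 × 1/1 = 3.3002 mol.
Mass of PCl3 = 3.3002 mol × 137.32 g/mol = 453.19 g.

453.2 g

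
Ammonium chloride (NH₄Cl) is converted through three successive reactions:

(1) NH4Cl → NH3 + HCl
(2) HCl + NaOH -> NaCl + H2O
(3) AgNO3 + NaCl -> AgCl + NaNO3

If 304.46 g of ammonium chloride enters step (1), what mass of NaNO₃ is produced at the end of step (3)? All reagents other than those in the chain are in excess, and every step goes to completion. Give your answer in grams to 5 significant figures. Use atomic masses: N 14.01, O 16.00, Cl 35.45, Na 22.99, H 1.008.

M(NH4Cl) = 14.01 + 4(1.008) + 35.45 = 53.492 g/mol.
M(NaNO3) = 22.99 + 14.01 + 3(16.00) = 85.00 g/mol.
n(NH4Cl) = 304.46 / 53.492 = 5.69169 mol.
Reaction (1): NH4Cl→HCl ratio 1:1 ⇒ n(HCl) = 5.69169 mol.
Reaction (2): HCl→NaCl ratio 1:1 ⇒ n(NaCl) = 5.69169 mol.
Reaction (3): NaCl→NaNO3 ratio 1:1 ⇒ n(NaNO3) = 5.69169 mol.
Mass of NaNO3 = 5.69169 × 85.00 = 483.794 g.

483.79 g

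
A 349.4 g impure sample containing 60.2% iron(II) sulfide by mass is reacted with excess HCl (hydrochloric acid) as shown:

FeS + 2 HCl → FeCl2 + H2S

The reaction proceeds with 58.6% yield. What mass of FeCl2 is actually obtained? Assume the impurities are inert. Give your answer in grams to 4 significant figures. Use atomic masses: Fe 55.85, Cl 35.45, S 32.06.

177.7 g

Pure FeS available = 349.4 g × 0.602 = 210.34 g.
M(FeS) = 55.85 + 32.06 = 87.91 g/mol.
M(FeCl2) = 55.85 + 2(35.45) = 126.75 g/mol.
n(FeS) = 210.34 g / 87.91 g/mol = 2.3927 mol.
From the equation the FeS:FeCl2 mole ratio is 1:1, so n(FeCl2) = 2.3927 × 1/1 = 2.3927 mol.
Mass of FeCl2 = 2.3927 mol × 126.75 g/mol = 303.27 g.
Actual mass collected = 303.27 g × 0.586 = 177.72 g.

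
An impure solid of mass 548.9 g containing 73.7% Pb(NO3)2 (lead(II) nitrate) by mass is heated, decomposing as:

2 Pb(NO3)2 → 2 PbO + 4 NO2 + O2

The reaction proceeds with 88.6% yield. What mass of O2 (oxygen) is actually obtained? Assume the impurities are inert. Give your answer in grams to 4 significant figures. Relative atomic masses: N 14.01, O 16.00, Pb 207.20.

Pure Pb(NO3)2 available = 548.9 g × 0.737 = 404.54 g.
M(Pb(NO3)2) = 207.20 + 2(14.01) + 6(16.00) = 331.22 g/mol.
M(O2) = 2(16.00) = 32.00 g/mol.
n(Pb(NO3)2) = 404.54 g / 331.22 g/mol = 1.2214 mol.
From the equation the Pb(NO3)2:O2 mole ratio is 2:1, so n(O2) = 1.2214 × 1/2 = 0.61068 mol.
Mass of O2 = 0.61068 mol × 32.00 g/mol = 19.542 g.
Actual mass collected = 19.542 g × 0.886 = 17.314 g.

17.31 g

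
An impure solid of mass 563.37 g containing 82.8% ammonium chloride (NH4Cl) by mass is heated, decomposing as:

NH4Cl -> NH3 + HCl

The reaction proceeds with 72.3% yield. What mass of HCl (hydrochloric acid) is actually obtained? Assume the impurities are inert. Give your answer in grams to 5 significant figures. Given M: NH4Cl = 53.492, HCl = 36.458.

229.86 g

Pure NH4Cl available = 563.37 g × 0.828 = 466.470 g.
n(NH4Cl) = 466.470 g / 53.492 g/mol = 8.72038 mol.
From the equation the NH4Cl:HCl mole ratio is 1:1, so n(HCl) = 8.72038 × 1/1 = 8.72038 mol.
Mass of HCl = 8.72038 mol × 36.458 g/mol = 317.927 g.
Actual mass collected = 317.927 g × 0.723 = 229.862 g.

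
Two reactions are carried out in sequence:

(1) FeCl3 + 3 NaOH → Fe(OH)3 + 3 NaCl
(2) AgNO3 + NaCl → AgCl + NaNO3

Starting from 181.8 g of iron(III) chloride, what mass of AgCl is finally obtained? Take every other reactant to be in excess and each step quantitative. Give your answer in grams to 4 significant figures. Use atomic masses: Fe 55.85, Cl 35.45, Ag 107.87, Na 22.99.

481.9 g

M(FeCl3) = 55.85 + 3(35.45) = 162.20 g/mol.
M(AgCl) = 107.87 + 35.45 = 143.32 g/mol.
n(FeCl3) = 181.80 / 162.20 = 1.1208 mol.
Step 1 gives a 1:3 ratio of FeCl3 to NaCl, so n(NaCl) = 3.3625 mol.
In step 2 the NaCl:AgCl ratio is 1:1, so n(AgCl) = 3.3625 mol.
Mass of AgCl = 3.3625 × 143.32 = 481.92 g.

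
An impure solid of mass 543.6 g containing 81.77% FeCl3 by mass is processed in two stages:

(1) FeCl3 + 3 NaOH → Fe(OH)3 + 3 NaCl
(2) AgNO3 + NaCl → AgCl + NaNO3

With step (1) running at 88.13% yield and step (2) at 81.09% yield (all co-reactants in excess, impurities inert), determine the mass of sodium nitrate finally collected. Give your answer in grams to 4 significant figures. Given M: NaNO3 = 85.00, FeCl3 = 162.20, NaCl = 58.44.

499.4 g

Pure FeCl3 = 543.6 × 0.8177 = 444.50 g.
n(FeCl3) = 444.50 / 162.20 = 2.7405 mol.
Step 1 (FeCl3:NaCl = 1:3): theoretical n(NaCl) = 8.2214 mol; at 88.13% yield, n(NaCl) = 7.2455 mol.
Step 2 (NaCl:NaNO3 = 1:1): theoretical n(NaNO3) = 7.2455 mol, so theoretical mass = 7.2455 × 85.00 = 615.87 g.
At 81.09% yield, actual mass of NaNO3 = 615.87 × 0.8109 = 499.41 g.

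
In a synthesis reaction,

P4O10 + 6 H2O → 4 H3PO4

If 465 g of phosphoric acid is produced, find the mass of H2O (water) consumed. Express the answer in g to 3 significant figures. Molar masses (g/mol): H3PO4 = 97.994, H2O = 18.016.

n(H3PO4) = 465.0 g / 97.994 g/mol = 4.745 mol.
From the equation the H3PO4:H2O mole ratio is 4:6, so n(H2O) = 4.745 × 6/4 = 7.118 mol.
Mass of H2O = 7.118 mol × 18.016 g/mol = 128.2 g.

128 g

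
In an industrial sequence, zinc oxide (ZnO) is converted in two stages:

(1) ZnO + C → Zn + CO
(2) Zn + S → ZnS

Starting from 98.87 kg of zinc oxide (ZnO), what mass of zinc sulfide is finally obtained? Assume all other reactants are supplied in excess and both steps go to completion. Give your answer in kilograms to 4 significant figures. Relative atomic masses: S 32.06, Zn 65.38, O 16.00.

M(ZnO) = 65.38 + 16.00 = 81.38 g/mol.
M(ZnS) = 65.38 + 32.06 = 97.44 g/mol.
98.87 kg = 98870 g.
n(ZnO) = 98870 / 81.38 = 1214.9 mol.
Step 1 gives a 1:1 ratio of ZnO to Zn, so n(Zn) = 1214.9 mol.
In step 2 the Zn:ZnS ratio is 1:1, so n(ZnS) = 1214.9 mol.
Mass of ZnS = 1214.9 × 97.44 = 118380 g = 118.4 kg.

118.4 kg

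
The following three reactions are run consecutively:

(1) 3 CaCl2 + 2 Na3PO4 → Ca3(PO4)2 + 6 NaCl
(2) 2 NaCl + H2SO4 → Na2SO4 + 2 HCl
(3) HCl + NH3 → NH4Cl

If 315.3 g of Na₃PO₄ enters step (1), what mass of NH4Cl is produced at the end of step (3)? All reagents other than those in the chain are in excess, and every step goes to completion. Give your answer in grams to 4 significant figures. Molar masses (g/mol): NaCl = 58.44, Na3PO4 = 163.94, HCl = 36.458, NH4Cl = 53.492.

n(Na3PO4) = 315.3 / 163.94 = 1.9233 mol.
Reaction (1): Na3PO4→NaCl ratio 2:6 ⇒ n(NaCl) = 5.7698 mol.
Reaction (2): NaCl→HCl ratio 2:2 ⇒ n(HCl) = 5.7698 mol.
Reaction (3): HCl→NH4Cl ratio 1:1 ⇒ n(NH4Cl) = 5.7698 mol.
Mass of NH4Cl = 5.7698 × 53.492 = 308.64 g.

308.6 g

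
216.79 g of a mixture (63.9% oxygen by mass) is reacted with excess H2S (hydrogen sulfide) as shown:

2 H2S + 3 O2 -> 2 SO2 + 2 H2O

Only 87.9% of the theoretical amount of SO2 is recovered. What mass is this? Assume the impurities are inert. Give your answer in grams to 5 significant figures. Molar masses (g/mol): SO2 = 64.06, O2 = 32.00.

162.51 g

Pure O2 available = 216.79 g × 0.639 = 138.529 g.
n(O2) = 138.529 g / 32.00 g/mol = 4.32903 mol.
From the equation the O2:SO2 mole ratio is 3:2, so n(SO2) = 4.32903 × 2/3 = 2.88602 mol.
Mass of SO2 = 2.88602 mol × 64.06 g/mol = 184.878 g.
Actual mass collected = 184.878 g × 0.879 = 162.508 g.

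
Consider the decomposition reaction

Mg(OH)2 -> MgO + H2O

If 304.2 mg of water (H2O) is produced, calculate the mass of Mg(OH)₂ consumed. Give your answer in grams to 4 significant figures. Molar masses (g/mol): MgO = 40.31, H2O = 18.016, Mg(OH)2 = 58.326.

Convert: 304.2 mg = 0.30420 g.
n(H2O) = 0.30420 g / 18.016 g/mol = 0.016885 mol.
From the equation the H2O:Mg(OH)2 mole ratio is 1:1, so n(Mg(OH)2) = 0.016885 × 1/1 = 0.016885 mol.
Mass of Mg(OH)2 = 0.016885 mol × 58.326 g/mol = 0.98483 g.

0.9848 g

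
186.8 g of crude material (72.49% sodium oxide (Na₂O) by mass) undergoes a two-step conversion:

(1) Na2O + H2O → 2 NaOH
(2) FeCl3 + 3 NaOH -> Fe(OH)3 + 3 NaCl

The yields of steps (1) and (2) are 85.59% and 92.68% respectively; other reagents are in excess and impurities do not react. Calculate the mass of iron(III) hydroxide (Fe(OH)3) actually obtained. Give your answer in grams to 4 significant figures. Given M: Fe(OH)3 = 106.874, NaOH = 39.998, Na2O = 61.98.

Pure Na2O = 186.8 × 0.7249 = 135.41 g.
n(Na2O) = 135.41 / 61.98 = 2.1848 mol.
Step 1 (Na2O:NaOH = 1:2): theoretical n(NaOH) = 4.3695 mol; at 85.59% yield, n(NaOH) = 3.7399 mol.
Step 2 (NaOH:Fe(OH)3 = 3:1): theoretical n(Fe(OH)3) = 1.2466 mol, so theoretical mass = 1.2466 × 106.874 = 133.23 g.
At 92.68% yield, actual mass of Fe(OH)3 = 133.23 × 0.9268 = 123.48 g.

123.5 g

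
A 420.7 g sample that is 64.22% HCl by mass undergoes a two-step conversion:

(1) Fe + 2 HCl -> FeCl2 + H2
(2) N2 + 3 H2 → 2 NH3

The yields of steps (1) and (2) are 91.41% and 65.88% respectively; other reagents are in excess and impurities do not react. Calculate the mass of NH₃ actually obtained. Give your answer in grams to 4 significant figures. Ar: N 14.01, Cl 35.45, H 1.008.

Pure HCl = 420.7 × 0.6422 = 270.17 g.
M(HCl) = 1.008 + 35.45 = 36.458 g/mol.
M(NH3) = 14.01 + 3(1.008) = 17.034 g/mol.
n(HCl) = 270.17 / 36.458 = 7.4105 mol.
Step 1 (HCl:H2 = 2:1): theoretical n(H2) = 3.7053 mol; at 91.41% yield, n(H2) = 3.3870 mol.
Step 2 (H2:NH3 = 3:2): theoretical n(NH3) = 2.2580 mol, so theoretical mass = 2.2580 × 17.034 = 38.463 g.
At 65.88% yield, actual mass of NH3 = 38.463 × 0.6588 = 25.339 g.

25.34 g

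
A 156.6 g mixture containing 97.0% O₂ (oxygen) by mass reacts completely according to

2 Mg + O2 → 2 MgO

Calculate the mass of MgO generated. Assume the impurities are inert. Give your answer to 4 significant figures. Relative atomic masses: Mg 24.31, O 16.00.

382.7 g

Mass of pure O2 = 156.6 g × 0.970 = 151.90 g.
M(O2) = 2(16.00) = 32.00 g/mol.
M(MgO) = 24.31 + 16.00 = 40.31 g/mol.
n(O2) = 151.90 g / 32.00 g/mol = 4.7469 mol.
From the equation the O2:MgO mole ratio is 1:2, so n(MgO) = 4.7469 × 2/1 = 9.4939 mol.
Mass of MgO = 9.4939 mol × 40.31 g/mol = 382.70 g.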